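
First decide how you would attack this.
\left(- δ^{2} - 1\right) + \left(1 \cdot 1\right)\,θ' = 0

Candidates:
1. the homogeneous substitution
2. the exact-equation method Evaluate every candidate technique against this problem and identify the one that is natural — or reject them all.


Diagnosis: no special technique — the slope is a pure function of δ; integrate both sides and be done.
- the homogeneous substitution: the ratio of the variables does not determine the slope.
- the exact-equation method: with the unknown absent from both coefficients, the cross-partial test holds emptily — nothing for the exact method to work on.


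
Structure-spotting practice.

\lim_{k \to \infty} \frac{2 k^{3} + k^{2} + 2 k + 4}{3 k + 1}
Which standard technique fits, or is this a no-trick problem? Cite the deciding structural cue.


Diagnosis: dominant-term comparison — as k grows, only the highest-degree terms matter — compare leading terms and read the limit off. Differentiating the expression as a single quotient would eventually settle it as well; matching dominant growth settles it immediately.


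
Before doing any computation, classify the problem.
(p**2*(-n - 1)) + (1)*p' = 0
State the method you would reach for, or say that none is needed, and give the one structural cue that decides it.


Technique: separation of variables — separating collects all p-dependence with the derivative and leaves all n-dependence opposite: variables separate.


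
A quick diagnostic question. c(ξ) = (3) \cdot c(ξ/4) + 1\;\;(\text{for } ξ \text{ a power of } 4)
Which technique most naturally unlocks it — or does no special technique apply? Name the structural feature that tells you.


Technique: the master substitution — the argument contracts 4-fold per step: reindex ξ exponentially and solve the linear recurrence in the new index.


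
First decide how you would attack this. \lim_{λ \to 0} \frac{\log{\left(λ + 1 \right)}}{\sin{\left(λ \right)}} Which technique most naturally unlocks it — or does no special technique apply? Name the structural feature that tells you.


Technique: l'Hôpital's rule (0/0) — both numerator and denominator vanish at 0: the genuine 0/0 indeterminate that l'Hôpital exists for. A first-order expansion at the point is an equally standard path; the rule packages it.


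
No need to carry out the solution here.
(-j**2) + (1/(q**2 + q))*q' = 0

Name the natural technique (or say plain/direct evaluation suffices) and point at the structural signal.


Verdict: separation of variables — the slope splits multiplicatively: j**2 carrying all j-dependence times q**2 + q carrying all q-dependence — separate and integrate. A Bernoulli substitution applies to this equation as given; separation takes the same equation in its displayed form.


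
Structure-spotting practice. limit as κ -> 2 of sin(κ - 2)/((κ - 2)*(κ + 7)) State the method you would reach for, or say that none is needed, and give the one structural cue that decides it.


Technique: l'Hôpital's rule (0/0) — substituting 2 gives 0 over 0; differentiate top and bottom once and re-evaluate. A first-order expansion at the point is an equally standard path; the rule packages it.


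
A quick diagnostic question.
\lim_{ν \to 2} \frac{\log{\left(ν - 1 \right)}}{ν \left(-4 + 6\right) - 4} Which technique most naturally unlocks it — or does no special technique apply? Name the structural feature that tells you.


Method: l'Hôpital's rule (0/0) — plug in 2: top and bottom both hit zero, so differentiate each and retry. The standard small-argument limits would also carry it; the rule is the systematic route.


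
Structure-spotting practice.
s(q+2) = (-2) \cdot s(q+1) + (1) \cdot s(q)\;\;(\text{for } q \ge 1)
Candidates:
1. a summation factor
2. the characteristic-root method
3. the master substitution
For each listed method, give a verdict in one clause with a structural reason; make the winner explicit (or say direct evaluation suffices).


Technique: the characteristic-root method — no index-dependence in the weights and nothing inhomogeneous: classic characteristic-equation setup.
- a summation factor: the recurrence reaches back more than one step, outside the first-order family a summation factor normalizes.
- the characteristic-root method: yes, a natural case for it.
- the master substitution — there is no divide-the-index recursive argument.


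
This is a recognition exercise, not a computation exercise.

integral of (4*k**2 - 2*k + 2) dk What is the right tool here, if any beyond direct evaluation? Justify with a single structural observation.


Diagnosis: no special technique — the integrand is a sum of constant multiples of powers of k — integrate term by term.


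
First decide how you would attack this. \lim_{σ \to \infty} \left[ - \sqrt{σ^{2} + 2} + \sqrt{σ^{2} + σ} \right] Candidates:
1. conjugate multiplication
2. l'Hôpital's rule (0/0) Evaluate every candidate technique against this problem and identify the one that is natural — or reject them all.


Technique: conjugate multiplication — two divergent pieces with a minus sign between them and a radical in the mix: rationalize \sqrt{σ^{2} + σ} - \sqrt{σ^{2} + 2} before any limit law applies.
- conjugate multiplication — yes — fits the structure here.
- l'Hôpital's rule (0/0) — substitution produces ∞ − ∞ rather than a vanishing quotient; the rule needs a 0/0 ratio to act on.


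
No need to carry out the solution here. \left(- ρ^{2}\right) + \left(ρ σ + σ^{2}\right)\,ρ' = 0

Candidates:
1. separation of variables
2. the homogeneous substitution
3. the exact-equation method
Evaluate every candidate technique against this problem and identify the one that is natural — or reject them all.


Technique: the homogeneous substitution — the slope's numerator and denominator have matching total degree, so it depends only on ρ/σ and the ratio substitution collapses it. A Bernoulli substitution after rearrangement (possibly exchanging dependent and independent variable) is a fair alternative; the homogeneous route works on the equation as it stands.
- separation of variables: no algebra isolates the independent variable on one side and the unknown on the other.
- the homogeneous substitution: a fit — the right tool for this form.
- the exact-equation method: no potential function has this form as its differential, as written.


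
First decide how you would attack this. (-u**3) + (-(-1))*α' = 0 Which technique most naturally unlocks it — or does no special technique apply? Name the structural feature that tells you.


Diagnosis: no special technique — with α absent the equation is not coupled at all: direct integration in u.


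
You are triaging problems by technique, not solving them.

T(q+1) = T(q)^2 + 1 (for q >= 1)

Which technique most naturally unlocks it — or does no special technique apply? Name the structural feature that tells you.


Method: no special technique — once the recursion is nonlinear, characteristic roots, master substitutions, and summation factors are all off the table.


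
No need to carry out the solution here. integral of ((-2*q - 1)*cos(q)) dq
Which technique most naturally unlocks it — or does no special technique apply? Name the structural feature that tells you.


Verdict: integration by parts — a polynomial factor -2*q - 1 multiplies cos(q); differentiating -2*q - 1 lowers its degree while cos(q) integrates cleanly, so parts wins.


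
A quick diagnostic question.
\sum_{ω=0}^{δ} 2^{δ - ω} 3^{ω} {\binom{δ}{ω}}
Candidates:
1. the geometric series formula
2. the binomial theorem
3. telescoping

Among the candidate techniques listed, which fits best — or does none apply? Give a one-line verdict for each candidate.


Method: the binomial theorem — {\binom{δ}{ω}} weighting matched powers of 3 and 2 is the expanded form of (3 + 2)^δ — fold it back up.
- the geometric series formula: dividing successive terms gives an index-dependent quantity, not a constant.
- the binomial theorem: applicable, and directly so.
- telescoping: the summand is not presented as a shifted difference — a telescoping rewrite may exist, but the displayed structure does not offer one.


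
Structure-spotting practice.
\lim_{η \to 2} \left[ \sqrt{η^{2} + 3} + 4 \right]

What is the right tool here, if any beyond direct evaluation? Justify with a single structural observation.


Diagnosis: no special technique — no vanishing denominator and no indeterminate clash at the point — evaluation is immediate.


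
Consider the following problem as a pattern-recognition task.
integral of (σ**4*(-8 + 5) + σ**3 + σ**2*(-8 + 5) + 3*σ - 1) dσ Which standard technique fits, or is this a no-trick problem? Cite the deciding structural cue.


Best approach: no special technique — a term-by-term power-rule job in σ; no substitution or rearrangement earns its keep here.


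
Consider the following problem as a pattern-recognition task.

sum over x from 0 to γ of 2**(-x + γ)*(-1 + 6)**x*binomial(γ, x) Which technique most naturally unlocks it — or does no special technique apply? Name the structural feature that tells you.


Method: the binomial theorem — the binomial coefficients weight matched powers of (-1 + 6) and 2, which is exactly the expansion of a binomial power.


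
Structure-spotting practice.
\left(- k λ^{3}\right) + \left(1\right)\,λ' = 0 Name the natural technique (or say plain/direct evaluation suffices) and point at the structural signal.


Verdict: separation of variables — one side of the product carries the independent variable, the other the unknown — the textbook separation shape.


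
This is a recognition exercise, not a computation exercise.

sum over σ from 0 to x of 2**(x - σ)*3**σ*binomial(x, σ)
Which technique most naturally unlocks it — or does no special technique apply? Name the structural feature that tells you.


Diagnosis: the binomial theorem — binomial(x, σ) weighting matched powers of 3 and 2 is the expanded form of (3 + 2)^x — fold it back up.


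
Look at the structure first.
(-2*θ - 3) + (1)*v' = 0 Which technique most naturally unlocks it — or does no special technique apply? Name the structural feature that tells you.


Technique: no special technique — solved for the derivative, no v appears — this is antidifferentiation in θ wearing ODE clothing.


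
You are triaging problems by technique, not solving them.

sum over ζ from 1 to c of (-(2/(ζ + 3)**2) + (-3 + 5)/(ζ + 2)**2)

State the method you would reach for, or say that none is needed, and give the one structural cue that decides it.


Best approach: telescoping — a difference of consecutive values of one function ((-3 + 5)/(ζ + 2)**2 at one index and the next) — telescoping by construction.


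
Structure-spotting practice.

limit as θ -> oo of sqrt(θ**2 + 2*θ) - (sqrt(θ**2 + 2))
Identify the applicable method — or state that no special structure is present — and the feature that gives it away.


Technique: conjugate multiplication — both pieces blow up but their difference is finite; the conjugate trick rationalizes sqrt(θ**2 + 2*θ) - sqrt(θ**2 + 2).


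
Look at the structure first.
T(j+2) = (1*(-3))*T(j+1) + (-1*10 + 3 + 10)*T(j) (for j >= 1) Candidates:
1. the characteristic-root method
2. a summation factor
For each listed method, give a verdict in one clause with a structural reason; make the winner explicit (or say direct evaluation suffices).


Verdict: the characteristic-root method — every coefficient is a fixed number and the forcing is zero — substitute r^j and read off the root equation.
- the characteristic-root method — yes — fits the structure here.
- a summation factor: the recurrence reaches back more than one step, outside the first-order family a summation factor normalizes.


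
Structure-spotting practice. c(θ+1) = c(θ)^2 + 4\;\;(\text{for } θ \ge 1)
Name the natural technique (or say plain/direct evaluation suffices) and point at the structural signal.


Technique: no special technique — each new value is a nonlinear function of earlier ones — scaling arguments and superposition both fail.


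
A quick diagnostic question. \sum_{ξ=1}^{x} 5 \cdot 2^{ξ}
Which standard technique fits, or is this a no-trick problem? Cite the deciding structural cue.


Method: the geometric series formula — term-over-term division gives 2 every time — index-free ratio, geometric sum formula applies.


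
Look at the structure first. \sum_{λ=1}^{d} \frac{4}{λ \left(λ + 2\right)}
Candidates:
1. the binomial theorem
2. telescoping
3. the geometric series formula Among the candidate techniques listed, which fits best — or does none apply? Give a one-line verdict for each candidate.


Technique: telescoping — one partial-fraction pass turns \frac{4}{λ \left(λ + 2\right)} into a shifted difference, and shifted differences telescope.
- the binomial theorem — the terms do not reassemble into a binomial power.
- telescoping: applicable, and directly so.
- the geometric series formula: dividing successive terms gives an index-dependent quantity, not a constant.


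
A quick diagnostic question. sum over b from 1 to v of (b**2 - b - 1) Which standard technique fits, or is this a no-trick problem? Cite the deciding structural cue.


Verdict: no special technique — constant-multiple powers of b with no cancellation partners and no common ratio — use the standard power-sum formulas.


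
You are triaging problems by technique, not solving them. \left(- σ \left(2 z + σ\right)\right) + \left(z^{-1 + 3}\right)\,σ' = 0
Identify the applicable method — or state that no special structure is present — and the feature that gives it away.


Technique: the homogeneous substitution — the slope's numerator and denominator share total degree; set v = σ/z and the equation drops to separable form. This doubles as a Bernoulli equation in the unknown as written; the homogeneous route needs no setup at all.


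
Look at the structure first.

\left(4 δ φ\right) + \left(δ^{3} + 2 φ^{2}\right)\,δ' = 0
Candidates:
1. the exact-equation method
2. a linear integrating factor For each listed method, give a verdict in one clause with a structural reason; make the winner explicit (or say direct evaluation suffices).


Best approach: the exact-equation method — the cross partial derivatives of 4 δ φ and δ^{3} + 2 φ^{2} agree, so the left side is the total differential of one potential in φ and δ.
- the exact-equation method: a fit — the right tool for this form.
- a linear integrating factor — a nonlinear term in the unknown puts this outside the integrating-factor template.


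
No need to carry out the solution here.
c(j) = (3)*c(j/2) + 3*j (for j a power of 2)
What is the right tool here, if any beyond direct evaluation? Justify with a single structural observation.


Method: the master substitution — the index is divided (j/2), not shifted — substitute j = 2^m to straighten it into a shift recurrence.


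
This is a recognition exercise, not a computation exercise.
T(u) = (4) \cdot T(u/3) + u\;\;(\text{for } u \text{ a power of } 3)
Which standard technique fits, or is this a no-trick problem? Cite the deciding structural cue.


Best approach: the master substitution — the argument contracts 3-fold per step: reindex u exponentially and solve the linear recurrence in the new index.


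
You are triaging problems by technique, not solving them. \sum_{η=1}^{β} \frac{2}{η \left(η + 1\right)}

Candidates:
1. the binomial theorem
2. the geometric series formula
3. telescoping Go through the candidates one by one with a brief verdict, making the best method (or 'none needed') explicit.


Diagnosis: telescoping — \frac{2}{η \left(η + 1\right)} hides a difference of shifted reciprocals — decompose it and the middle of the sum vanishes.
- the binomial theorem — there is no sum-raised-to-a-power identity hiding in these terms.
- the geometric series formula: no single multiplier carries one term to the next throughout the sum.
- telescoping — yes, a natural case for it.


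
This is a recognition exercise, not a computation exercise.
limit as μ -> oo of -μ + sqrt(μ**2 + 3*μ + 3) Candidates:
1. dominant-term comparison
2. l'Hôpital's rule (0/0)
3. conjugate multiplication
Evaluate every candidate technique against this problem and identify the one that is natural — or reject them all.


Verdict: conjugate multiplication — two divergent pieces with a minus sign between them and a radical in the mix: rationalize sqrt(μ**2 + 3*μ + 3) - μ before any limit law applies.
- dominant-term comparison — this is not a rational comparison of growth rates at infinity.
- l'Hôpital's rule (0/0): substitution produces ∞ − ∞ rather than a vanishing quotient; the rule needs a 0/0 ratio to act on.
- conjugate multiplication: applicable, and directly so.


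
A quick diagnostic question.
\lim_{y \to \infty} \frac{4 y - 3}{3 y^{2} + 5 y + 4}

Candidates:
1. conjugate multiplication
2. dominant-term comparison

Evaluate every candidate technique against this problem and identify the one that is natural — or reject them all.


Technique: dominant-term comparison — growth-rate triage: the leading powers of y decide the limit, everything else is noise.
- conjugate multiplication: rationalization has no target — no divergent radical difference appears.
- dominant-term comparison: a fit — the right tool for this form.


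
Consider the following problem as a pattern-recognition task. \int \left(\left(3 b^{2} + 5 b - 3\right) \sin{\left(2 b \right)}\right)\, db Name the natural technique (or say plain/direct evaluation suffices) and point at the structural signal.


Best approach: integration by parts — 3 b^{2} + 5 b - 3 dies after finitely many derivatives while \sin{\left(2 b \right)} cycles under integration — the tabular/parts setup.


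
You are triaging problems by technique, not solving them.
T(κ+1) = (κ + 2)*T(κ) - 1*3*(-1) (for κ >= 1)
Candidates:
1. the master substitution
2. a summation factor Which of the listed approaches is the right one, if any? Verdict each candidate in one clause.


Technique: a summation factor — first-order, linear, moving coefficient κ + 2: the discrete analogue of an integrating factor handles it.
- the master substitution — there is no divide-the-index recursive argument.
- a summation factor — yes, a natural case for it.


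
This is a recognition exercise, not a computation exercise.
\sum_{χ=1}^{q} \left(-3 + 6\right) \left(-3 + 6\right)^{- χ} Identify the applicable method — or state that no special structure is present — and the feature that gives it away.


Method: the geometric series formula — consecutive terms stand in a fixed index-free ratio — the geometric sum formula closes it.


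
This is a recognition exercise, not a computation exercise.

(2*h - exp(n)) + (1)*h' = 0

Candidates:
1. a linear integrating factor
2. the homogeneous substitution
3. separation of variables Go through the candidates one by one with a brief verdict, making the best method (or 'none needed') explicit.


Method: a linear integrating factor — h enters only linearly with coefficient 2; multiply by exp of the integral of 2 and the left side becomes one derivative.
- a linear integrating factor: applicable, and directly so.
- the homogeneous substitution: the slope does not depend on the ratio of the variables alone.
- separation of variables: no algebra isolates the independent variable on one side and the unknown on the other.


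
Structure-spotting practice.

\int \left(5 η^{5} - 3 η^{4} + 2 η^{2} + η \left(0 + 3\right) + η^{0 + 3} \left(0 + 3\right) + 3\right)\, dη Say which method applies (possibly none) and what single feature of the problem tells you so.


Technique: no special technique — the integrand is a sum of constant multiples of powers of η — integrate term by term.


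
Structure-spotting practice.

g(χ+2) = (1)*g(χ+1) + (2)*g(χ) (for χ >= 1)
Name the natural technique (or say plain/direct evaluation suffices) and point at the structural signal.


Verdict: the characteristic-root method — shift-invariance with fixed coefficients calls for exponential trials; the characteristic polynomial finds every r^χ.


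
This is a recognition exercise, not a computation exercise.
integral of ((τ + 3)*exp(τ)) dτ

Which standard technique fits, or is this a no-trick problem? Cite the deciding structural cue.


Method: integration by parts — the integrand splits as τ + 3 times exp(τ) — repeatedly differentiating the polynomial part kills it, which is the parts ladder.


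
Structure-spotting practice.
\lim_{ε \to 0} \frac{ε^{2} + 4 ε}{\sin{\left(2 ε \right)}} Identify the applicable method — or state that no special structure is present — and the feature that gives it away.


Method: l'Hôpital's rule (0/0) — plug in 0: top and bottom both hit zero, so differentiate each and retry. A first-order expansion at the point is an equally standard path; the rule packages it.


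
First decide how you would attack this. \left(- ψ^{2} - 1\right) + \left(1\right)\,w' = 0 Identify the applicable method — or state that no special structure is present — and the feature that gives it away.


Diagnosis: no special technique — solved for the derivative, no w appears — this is antidifferentiation in ψ wearing ODE clothing.


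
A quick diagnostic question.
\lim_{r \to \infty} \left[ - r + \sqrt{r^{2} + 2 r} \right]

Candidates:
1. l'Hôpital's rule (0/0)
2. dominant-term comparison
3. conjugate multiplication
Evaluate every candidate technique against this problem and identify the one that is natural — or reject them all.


Diagnosis: conjugate multiplication — the difference \sqrt{r^{2} + 2 r} - r is an ∞ − ∞ stalemate; its conjugate partner breaks the tie.
- l'Hôpital's rule (0/0) — no quotient structure at all: the clash is ∞ minus ∞, which rationalizing converts into a tractable ratio.
- dominant-term comparison — no dominant-degree comparison decides it.
- conjugate multiplication — applies; the problem has the shape this method handles.


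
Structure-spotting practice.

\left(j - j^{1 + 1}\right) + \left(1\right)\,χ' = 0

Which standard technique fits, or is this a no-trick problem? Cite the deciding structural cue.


Method: no special technique — with χ absent the equation is not coupled at all: direct integration in j.


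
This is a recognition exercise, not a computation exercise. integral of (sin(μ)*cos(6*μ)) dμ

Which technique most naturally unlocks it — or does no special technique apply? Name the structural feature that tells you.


Method: a trigonometric identity — mixed-frequency products such as sin(μ)*cos(6*μ) are designed for the product-to-sum formula.


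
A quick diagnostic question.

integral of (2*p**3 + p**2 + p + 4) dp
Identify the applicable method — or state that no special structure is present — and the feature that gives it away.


Verdict: no special technique — scan for structure and find none: constant multiples of powers of p, integrate directly.


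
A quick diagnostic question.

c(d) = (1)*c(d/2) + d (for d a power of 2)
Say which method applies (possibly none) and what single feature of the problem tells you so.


Diagnosis: the master substitution — the argument shrinks by the factor 2, so measure the index on a logarithmic scale and the recursion becomes a shift.


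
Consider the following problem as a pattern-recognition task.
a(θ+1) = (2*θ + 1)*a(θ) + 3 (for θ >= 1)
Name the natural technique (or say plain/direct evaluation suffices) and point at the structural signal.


Verdict: a summation factor — an index-dependent multiplier 2*θ + 1 rules out characteristic roots; a summation factor converts it to a pure difference.


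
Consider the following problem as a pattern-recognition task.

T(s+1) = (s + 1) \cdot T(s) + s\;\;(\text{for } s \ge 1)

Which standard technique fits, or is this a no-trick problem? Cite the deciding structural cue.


Technique: a summation factor — one step of memory with a weight s + 1 that changes as the index grows — the summation-factor construction is built for this.


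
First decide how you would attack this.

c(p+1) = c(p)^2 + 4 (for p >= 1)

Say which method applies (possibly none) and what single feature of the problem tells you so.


Technique: no special technique — a nonlinear dependence on earlier terms breaks linearity, and with it every superposition-based closed form.


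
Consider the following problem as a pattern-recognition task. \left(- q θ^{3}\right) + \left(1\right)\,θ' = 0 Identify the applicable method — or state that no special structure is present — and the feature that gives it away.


Best approach: separation of variables — separating collects all θ-dependence with the derivative and leaves all q-dependence opposite: variables separate.


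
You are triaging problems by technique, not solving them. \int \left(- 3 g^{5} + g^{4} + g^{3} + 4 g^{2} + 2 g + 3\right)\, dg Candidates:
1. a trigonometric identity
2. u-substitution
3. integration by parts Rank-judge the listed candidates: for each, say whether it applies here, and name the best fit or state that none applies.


Diagnosis: no special technique — every term is a constant multiple of a power of g; term-wise power-rule integration needs no preliminary transformation.
- a trigonometric identity — with no trigonometric functions present, identity rewriting has no target.
- u-substitution — no substitution does more than relabel what direct integration already handles.
- integration by parts: splitting off a factor buys nothing — the integrand integrates directly without parts.


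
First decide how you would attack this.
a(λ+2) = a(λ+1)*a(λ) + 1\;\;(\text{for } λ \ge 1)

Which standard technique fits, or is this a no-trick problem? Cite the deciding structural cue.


Technique: no special technique — the recurrence is nonlinear in the sequence values; study it directly, no linear machinery applies.


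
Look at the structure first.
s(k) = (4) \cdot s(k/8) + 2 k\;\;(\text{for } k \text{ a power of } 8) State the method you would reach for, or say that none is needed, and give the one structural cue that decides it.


Verdict: the master substitution — the argument contracts 8-fold per step: reindex k exponentially and solve the linear recurrence in the new index.


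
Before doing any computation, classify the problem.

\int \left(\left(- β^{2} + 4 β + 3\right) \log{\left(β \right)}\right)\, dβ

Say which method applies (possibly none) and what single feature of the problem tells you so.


Technique: integration by parts — the logarithm \log{\left(β \right)} has no power-rule antiderivative to read off directly, but its derivative is algebraic — so differentiate \log{\left(β \right)} and integrate the polynomial factor - β^{2} + 4 β + 3.


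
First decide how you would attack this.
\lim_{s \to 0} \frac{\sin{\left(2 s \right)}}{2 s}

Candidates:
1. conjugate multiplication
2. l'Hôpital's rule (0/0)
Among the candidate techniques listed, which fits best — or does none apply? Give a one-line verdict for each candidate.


Best approach: l'Hôpital's rule (0/0) — numerator and denominator both vanish at 0 — a genuine 0/0 form, which is exactly when l'Hôpital applies. One could equally expand both pieces locally and compare leading terms; the rule does that in one stroke.
- conjugate multiplication — the conjugate move applies to radical differences, which this is not.
- l'Hôpital's rule (0/0): yes, a natural case for it.


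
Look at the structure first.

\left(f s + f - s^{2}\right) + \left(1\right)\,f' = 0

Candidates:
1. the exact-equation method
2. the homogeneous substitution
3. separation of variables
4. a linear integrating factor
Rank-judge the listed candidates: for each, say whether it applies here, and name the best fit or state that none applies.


Verdict: a linear integrating factor — linear in the unknown with genuine forcing: multiply through by the exponential of the integrated coefficient and the left side closes into one derivative.
- the exact-equation method: the mixed-partials test fails on this split — it is not an exact differential as presented.
- the homogeneous substitution: the slope is not a function of the ratio of the variables alone.
- separation of variables — no algebra isolates the independent variable on one side and the unknown on the other.
- a linear integrating factor — applies; the problem has the shape this method handles.


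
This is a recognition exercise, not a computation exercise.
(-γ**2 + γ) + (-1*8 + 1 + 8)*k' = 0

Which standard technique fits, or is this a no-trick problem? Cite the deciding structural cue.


Best approach: no special technique — with k absent the equation is not coupled at all: direct integration in γ.


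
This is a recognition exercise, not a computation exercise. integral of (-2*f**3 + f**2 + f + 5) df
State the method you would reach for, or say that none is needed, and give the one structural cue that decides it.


Method: no special technique — scan for structure and find none: constant multiples of powers of f, integrate directly.


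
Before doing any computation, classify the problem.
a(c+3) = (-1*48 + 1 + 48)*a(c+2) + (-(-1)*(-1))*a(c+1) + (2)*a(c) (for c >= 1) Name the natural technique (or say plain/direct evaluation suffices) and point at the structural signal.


Technique: the characteristic-root method — because shifting c leaves the equation's coefficients unchanged, exponential trials reduce it to algebra.


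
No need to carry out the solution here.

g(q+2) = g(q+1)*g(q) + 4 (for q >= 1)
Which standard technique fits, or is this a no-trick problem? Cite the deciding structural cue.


Best approach: no special technique — the recurrence is nonlinear in the sequence terms; no linear-recurrence method fits it as written — one iterates or studies it directly.


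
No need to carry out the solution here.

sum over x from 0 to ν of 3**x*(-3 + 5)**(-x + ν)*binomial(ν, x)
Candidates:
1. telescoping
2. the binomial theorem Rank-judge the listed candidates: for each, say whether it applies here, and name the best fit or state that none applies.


Diagnosis: the binomial theorem — terms weighting binomial(ν, x) against matched powers of 3 and (-3 + 5) reassemble into (3 + (-3 + 5))^ν by the binomial theorem.
- telescoping: in the displayed form, no term reappears at a neighboring index to cancel against.
- the binomial theorem — yes, a natural case for it.


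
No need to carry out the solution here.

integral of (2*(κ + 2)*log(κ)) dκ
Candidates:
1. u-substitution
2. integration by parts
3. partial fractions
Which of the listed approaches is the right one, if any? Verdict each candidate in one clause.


Diagnosis: integration by parts — with u = log(κ) the logarithm disappears after one differentiation, leaving a power-rule integral.
- u-substitution — no subexpression of the integrand pairs with its own derivative as a factor — individual terms may offer their own substitutions, but any change of variable covering the whole integral would have to be constructed from outside the expression.
- integration by parts: yes — fits the structure here.
- partial fractions — the expression is not a ratio of polynomials that decomposes further.


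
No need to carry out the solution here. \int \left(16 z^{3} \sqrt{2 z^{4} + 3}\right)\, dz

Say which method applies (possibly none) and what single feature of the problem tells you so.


Method: u-substitution — gathered as a product, the integrand carries the factor 16 z^{3} — up to a constant, the derivative of the inner expression 2 z^{4} + 3 — so u = 2 z^{4} + 3 collapses the integral.


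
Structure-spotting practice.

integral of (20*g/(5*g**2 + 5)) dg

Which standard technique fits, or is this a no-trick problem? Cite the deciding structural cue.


Method: u-substitution — the only nontrivial dependence routes through 5*g**2 + 5, whose derivative supplies the leftover factor up to a constant multiple — u = 5*g**2 + 5 flattens it.


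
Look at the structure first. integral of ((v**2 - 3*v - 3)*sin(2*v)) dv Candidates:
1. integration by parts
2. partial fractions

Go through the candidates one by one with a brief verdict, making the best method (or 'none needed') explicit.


Method: integration by parts — differentiate v**2 - 3*v - 3, integrate sin(2*v): each pass lowers the polynomial degree, so parts terminates.
- integration by parts: applicable, and directly so.
- partial fractions — there is no rational-function structure to decompose.


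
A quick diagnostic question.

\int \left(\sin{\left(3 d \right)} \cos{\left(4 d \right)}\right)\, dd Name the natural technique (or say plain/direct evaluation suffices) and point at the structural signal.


Diagnosis: a trigonometric identity — distinct frequencies under one product (\sin{\left(3 d \right)} \cos{\left(4 d \right)}): the product-to-sum identity is the systematic route to an integrable form.


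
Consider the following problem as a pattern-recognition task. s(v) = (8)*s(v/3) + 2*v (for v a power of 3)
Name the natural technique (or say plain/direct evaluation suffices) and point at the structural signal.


Best approach: the master substitution — a divide-and-conquer shape: argument v/3, so change variables with v = 3^m and solve the linear version.


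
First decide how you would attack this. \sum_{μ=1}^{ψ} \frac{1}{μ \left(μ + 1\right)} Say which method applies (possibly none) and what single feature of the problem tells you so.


Technique: telescoping — \frac{1}{μ \left(μ + 1\right)} is a collapsed telescope: expand it into simple fractions to see the cancellation.


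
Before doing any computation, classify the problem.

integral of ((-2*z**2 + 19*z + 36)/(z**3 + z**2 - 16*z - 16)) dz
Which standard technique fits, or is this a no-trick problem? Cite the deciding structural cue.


Method: partial fractions — a proper rational integrand whose denominator splits into simpler factors — decompose into partial fractions first.


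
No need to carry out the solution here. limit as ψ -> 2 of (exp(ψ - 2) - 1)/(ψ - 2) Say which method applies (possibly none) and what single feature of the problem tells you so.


Method: l'Hôpital's rule (0/0) — both numerator and denominator vanish at 2: the genuine 0/0 indeterminate that l'Hôpital exists for. Expanding numerator and denominator to first order gives the same value — the rule automates exactly that.


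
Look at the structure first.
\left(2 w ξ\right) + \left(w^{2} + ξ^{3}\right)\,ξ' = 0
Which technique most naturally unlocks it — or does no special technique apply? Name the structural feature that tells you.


Technique: the exact-equation method — 2 w ξ and w^{2} + ξ^{3} pass the exactness check on the nose, so no integrating factor in w or ξ is needed at all.


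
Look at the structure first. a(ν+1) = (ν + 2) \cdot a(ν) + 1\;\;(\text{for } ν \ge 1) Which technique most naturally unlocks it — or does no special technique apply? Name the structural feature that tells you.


Verdict: a summation factor — rescale the sequence by the product of the weights ν + 2 so far — the recurrence collapses to a plain running sum.


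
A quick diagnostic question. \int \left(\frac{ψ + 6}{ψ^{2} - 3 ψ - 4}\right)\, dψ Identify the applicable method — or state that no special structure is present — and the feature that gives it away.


Method: partial fractions — rational integrand, reducible denominator ψ^{2} - 3 ψ - 4: decompose first, integrate second.


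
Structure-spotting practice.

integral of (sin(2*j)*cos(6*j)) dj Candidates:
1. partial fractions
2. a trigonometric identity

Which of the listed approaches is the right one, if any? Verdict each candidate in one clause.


Technique: a trigonometric identity — mixed-frequency products such as sin(2*j)*cos(6*j) are designed for the product-to-sum formula.
- partial fractions: there is no rational-function structure to decompose.
- a trigonometric identity — yes — fits the structure here.


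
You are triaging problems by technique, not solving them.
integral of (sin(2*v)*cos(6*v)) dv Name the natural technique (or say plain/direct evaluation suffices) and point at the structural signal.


Technique: a trigonometric identity — distinct frequencies under one product (sin(2*v)*cos(6*v)): the product-to-sum identity is the systematic route to an integrable form.


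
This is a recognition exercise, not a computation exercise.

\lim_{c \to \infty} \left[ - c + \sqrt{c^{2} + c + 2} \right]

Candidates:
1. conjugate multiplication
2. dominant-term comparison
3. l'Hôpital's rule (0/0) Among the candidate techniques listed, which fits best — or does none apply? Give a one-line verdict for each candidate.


Verdict: conjugate multiplication — two divergent pieces with a minus sign between them and a radical in the mix: rationalize \sqrt{c^{2} + c + 2} - c before any limit law applies.
- conjugate multiplication — a fit — the right tool for this form.
- dominant-term comparison: no dominant power emerges to decide the limit by degree comparison.
- l'Hôpital's rule (0/0): no quotient structure at all: the clash is ∞ minus ∞, which rationalizing converts into a tractable ratio.


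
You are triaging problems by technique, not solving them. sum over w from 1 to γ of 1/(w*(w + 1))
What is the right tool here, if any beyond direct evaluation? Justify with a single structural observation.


Verdict: telescoping — split 1/(w*(w + 1)) by partial fractions and the pieces are one function at shifted arguments — interior terms cancel.


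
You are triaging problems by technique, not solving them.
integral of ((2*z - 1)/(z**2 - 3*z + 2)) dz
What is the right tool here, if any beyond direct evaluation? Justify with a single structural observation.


Best approach: partial fractions — each factor of z**2 - 3*z + 2 owns one elementary piece of the integrand — separate them and integrate piecewise.


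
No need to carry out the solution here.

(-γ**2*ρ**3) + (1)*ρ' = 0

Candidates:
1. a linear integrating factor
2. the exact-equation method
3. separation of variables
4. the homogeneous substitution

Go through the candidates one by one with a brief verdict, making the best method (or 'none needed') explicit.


Technique: separation of variables — the derivative equals a pure function of γ (namely γ**2) times a pure function of ρ (namely ρ**3); divide and integrate each side.
- a linear integrating factor — a nonlinear term in the unknown puts this outside the integrating-factor template.
- the exact-equation method — exactness fails on the nose — the mixed partials do not match.
- separation of variables: yes, a natural case for it.
- the homogeneous substitution — solved for the derivative, the right side changes under joint scaling of the two variables.


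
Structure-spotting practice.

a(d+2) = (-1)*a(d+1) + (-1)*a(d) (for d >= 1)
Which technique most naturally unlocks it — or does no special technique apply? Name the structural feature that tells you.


Verdict: the characteristic-root method — shift-invariance with fixed coefficients calls for exponential trials; the characteristic polynomial finds every r^d.


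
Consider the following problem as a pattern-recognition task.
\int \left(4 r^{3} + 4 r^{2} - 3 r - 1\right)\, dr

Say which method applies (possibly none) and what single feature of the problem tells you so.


Diagnosis: no special technique — the integrand is a sum of constant multiples of powers of r — integrate term by term.
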